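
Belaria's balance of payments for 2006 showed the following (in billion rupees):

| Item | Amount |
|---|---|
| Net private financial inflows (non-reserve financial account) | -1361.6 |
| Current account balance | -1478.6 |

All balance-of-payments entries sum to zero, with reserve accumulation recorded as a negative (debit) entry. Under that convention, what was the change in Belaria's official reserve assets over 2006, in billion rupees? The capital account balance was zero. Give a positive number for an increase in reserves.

Official reserve transactions balance = -((-1478.6) + (-1361.6)) = 2840.2
An accumulation of reserves is recorded as a debit (negative entry), so the change in the stock of reserves is the negative of that balance.
Change in official reserves = -(2840.2) = -2840.2

-2840.2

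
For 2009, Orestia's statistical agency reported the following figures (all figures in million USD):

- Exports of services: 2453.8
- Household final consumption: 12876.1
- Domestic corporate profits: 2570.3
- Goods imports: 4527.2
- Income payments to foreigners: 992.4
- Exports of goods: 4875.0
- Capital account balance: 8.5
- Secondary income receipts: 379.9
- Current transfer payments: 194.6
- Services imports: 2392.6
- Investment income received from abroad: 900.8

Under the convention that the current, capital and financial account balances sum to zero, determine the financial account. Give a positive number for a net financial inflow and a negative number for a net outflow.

-511.2

Goods balance = 4875.0 - 4527.2 = 347.8
Services balance = 2453.8 - 2392.6 = 61.2
Trade balance (goods + services) = 347.8 + 61.2 = 409.0
Net primary income = 900.8 - 992.4 = -91.6
Net secondary income = 379.9 - 194.6 = 185.3
Current account = 409.0 + (-91.6) + 185.3 = 502.7
Financial account = -(502.7 + 8.5) = -511.2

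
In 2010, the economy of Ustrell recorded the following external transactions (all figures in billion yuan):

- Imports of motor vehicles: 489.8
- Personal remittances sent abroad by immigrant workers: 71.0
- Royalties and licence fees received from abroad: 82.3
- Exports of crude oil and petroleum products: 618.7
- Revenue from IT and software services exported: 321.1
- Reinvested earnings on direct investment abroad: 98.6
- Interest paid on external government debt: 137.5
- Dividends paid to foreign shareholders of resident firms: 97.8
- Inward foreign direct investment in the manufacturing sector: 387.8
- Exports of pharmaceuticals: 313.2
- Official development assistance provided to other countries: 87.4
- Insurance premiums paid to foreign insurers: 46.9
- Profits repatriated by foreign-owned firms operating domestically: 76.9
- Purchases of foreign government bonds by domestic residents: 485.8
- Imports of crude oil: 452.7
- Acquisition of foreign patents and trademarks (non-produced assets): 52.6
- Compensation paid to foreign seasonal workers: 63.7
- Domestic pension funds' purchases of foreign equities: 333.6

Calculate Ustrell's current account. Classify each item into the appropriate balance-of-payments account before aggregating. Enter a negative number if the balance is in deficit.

Goods: -489.8 + 618.7 - 452.7 + 313.2 = -10.6
Services: 321.1 - 46.9 + 82.3 = 356.5
Primary income: -76.9 - 63.7 - 137.5 - 97.8 + 98.6 = -277.3
Secondary income: -71.0 - 87.4 = -158.4
Current account = (-10.6) + 356.5 + (-277.3) + (-158.4) = -89.8
(Excluded from the current account — financial account: inward foreign direct investment in the manufacturing sector 387.8, purchases of foreign government bonds by domestic residents 485.8, domestic pension funds' purchases of foreign equities 333.6; capital account: acquisition of foreign patents and trademarks (non-produced assets) 52.6.)

-89.8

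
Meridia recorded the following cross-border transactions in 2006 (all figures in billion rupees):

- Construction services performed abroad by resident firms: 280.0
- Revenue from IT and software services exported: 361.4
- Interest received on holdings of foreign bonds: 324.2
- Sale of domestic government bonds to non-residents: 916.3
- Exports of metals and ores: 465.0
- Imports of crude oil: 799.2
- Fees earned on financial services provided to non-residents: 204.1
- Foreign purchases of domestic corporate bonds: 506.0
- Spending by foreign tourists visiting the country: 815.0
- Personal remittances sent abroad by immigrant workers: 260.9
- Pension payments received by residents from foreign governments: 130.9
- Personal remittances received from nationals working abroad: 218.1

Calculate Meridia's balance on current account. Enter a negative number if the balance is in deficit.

Goods: -799.2 + 465.0 = -334.2
Services: 361.4 + 280.0 + 204.1 + 815.0 = 1660.5
Primary income: 324.2
Secondary income: 218.1 - 260.9 + 130.9 = 88.1
Current account = (-334.2) + 1660.5 + 324.2 + 88.1 = 1738.6
(Excluded from the current account — financial account: sale of domestic government bonds to non-residents 916.3, foreign purchases of domestic corporate bonds 506.0.)

1738.6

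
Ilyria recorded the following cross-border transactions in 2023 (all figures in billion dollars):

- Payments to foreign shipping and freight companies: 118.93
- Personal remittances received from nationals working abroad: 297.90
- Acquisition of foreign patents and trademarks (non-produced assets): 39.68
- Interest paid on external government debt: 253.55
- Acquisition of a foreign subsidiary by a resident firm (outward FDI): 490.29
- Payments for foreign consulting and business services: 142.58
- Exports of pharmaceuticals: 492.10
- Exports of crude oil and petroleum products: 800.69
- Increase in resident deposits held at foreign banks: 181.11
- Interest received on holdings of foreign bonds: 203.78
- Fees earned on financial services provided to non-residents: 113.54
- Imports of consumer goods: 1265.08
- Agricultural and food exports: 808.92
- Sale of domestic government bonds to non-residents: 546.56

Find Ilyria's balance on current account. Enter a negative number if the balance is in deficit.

936.79

Goods: 808.92 + 800.69 - 1265.08 + 492.10 = 836.63
Services: -142.58 - 118.93 + 113.54 = -147.97
Primary income: 203.78 - 253.55 = -49.77
Secondary income: 297.90
Current account = 836.63 + (-147.97) + (-49.77) + 297.90 = 936.79
(Excluded from the current account — capital account: acquisition of foreign patents and trademarks (non-produced assets) 39.68; financial account: acquisition of a foreign subsidiary by a resident firm (outward FDI) 490.29, increase in resident deposits held at foreign banks 181.11, sale of domestic government bonds to non-residents 546.56.)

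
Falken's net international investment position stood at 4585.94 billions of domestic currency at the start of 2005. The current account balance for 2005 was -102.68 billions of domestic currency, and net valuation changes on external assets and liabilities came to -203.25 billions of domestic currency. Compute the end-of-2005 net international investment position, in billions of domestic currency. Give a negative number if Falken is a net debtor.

4280.01

Change in NIIP = current account + net valuation change = -102.68 + (-203.25) = -305.93
End-of-year NIIP = 4585.94 + (-305.93) = 4280.01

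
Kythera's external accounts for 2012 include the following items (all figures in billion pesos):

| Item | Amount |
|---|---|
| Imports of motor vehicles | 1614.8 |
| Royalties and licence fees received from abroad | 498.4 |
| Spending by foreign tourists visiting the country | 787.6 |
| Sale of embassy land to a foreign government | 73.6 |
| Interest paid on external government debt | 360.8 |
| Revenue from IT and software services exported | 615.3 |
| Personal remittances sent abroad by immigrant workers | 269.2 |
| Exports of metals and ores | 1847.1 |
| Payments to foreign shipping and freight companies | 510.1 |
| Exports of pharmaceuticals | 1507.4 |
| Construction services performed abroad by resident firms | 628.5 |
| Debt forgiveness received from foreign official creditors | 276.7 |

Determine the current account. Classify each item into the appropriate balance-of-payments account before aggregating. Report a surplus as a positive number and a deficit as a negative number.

Goods: -1614.8 + 1507.4 + 1847.1 = 1739.7
Services: 787.6 - 510.1 + 498.4 + 628.5 + 615.3 = 2019.7
Primary income: -360.8
Secondary income: -269.2
Current account = 1739.7 + 2019.7 + (-360.8) + (-269.2) = 3129.4
(Excluded from the current account — capital account: sale of embassy land to a foreign government 73.6, debt forgiveness received from foreign official creditors 276.7.)

3129.4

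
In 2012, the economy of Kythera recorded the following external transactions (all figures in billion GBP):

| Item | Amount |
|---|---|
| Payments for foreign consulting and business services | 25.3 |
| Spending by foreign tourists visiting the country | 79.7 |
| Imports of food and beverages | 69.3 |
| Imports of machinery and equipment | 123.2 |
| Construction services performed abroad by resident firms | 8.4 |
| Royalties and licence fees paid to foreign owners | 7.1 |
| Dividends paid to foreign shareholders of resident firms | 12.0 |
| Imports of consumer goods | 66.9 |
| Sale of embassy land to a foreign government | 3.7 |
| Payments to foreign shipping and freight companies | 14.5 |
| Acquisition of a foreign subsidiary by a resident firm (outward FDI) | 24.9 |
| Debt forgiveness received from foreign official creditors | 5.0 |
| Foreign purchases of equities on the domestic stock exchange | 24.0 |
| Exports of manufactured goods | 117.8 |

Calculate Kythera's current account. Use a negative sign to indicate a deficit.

Goods: 117.8 - 123.2 - 66.9 - 69.3 = -141.6
Services: -25.3 + 79.7 - 14.5 - 7.1 + 8.4 = 41.2
Primary income: -12.0
Current account = (-141.6) + 41.2 + (-12.0) = -112.4
(Excluded from the current account — capital account: sale of embassy land to a foreign government 3.7, debt forgiveness received from foreign official creditors 5.0; financial account: acquisition of a foreign subsidiary by a resident firm (outward FDI) 24.9, foreign purchases of equities on the domestic stock exchange 24.0.)

-112.4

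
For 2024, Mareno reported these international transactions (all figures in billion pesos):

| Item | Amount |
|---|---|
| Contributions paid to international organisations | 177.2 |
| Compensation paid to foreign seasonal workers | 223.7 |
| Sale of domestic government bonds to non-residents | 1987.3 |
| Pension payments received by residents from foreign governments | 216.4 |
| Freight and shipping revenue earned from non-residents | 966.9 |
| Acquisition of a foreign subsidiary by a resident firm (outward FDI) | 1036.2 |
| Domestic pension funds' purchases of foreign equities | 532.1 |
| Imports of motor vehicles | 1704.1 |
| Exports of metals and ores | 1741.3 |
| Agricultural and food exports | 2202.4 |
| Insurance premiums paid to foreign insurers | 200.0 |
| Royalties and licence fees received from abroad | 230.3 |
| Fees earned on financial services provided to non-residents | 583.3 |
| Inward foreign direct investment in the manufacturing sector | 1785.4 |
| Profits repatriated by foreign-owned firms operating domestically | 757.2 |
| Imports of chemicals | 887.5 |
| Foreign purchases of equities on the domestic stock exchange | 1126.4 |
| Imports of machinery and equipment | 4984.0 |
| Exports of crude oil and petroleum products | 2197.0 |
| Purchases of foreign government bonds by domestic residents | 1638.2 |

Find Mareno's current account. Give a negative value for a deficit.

Goods: 2197.0 + 2202.4 - 887.5 + 1741.3 - 4984.0 - 1704.1 = -1434.9
Services: 230.3 + 966.9 + 583.3 - 200.0 = 1580.5
Primary income: -757.2 - 223.7 = -980.9
Secondary income: 216.4 - 177.2 = 39.2
Current account = (-1434.9) + 1580.5 + (-980.9) + 39.2 = -796.1
(Excluded from the current account — financial account: sale of domestic government bonds to non-residents 1987.3, acquisition of a foreign subsidiary by a resident firm (outward FDI) 1036.2, domestic pension funds' purchases of foreign equities 532.1, inward foreign direct investment in the manufacturing sector 1785.4, foreign purchases of equities on the domestic stock exchange 1126.4, purchases of foreign government bonds by domestic residents 1638.2.)

-796.1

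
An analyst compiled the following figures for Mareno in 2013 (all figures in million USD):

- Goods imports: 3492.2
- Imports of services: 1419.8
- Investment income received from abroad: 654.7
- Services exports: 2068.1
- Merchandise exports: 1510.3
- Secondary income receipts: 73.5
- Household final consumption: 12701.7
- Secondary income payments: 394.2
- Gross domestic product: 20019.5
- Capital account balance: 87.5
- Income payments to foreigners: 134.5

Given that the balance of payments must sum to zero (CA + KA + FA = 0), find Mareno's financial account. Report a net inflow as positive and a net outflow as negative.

Goods balance = 1510.3 - 3492.2 = -1981.9
Services balance = 2068.1 - 1419.8 = 648.3
Trade balance (goods + services) = -1981.9 + 648.3 = -1333.6
Net primary income = 654.7 - 134.5 = 520.2
Net secondary income = 73.5 - 394.2 = -320.7
Current account = -1333.6 + 520.2 + (-320.7) = -1134.1
Financial account = -(-1134.1 + 87.5) = 1046.6

1046.6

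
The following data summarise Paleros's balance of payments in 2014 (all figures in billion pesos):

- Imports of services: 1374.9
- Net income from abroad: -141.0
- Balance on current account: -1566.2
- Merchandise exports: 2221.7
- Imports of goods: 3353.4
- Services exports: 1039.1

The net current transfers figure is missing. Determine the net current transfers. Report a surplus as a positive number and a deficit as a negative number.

Current account = goods balance + services balance + net primary income + net secondary income
Sum of the known components = -1608.5
Net current transfers = CA - (known components) = -1566.2 - (-1608.5) = 42.3

42.3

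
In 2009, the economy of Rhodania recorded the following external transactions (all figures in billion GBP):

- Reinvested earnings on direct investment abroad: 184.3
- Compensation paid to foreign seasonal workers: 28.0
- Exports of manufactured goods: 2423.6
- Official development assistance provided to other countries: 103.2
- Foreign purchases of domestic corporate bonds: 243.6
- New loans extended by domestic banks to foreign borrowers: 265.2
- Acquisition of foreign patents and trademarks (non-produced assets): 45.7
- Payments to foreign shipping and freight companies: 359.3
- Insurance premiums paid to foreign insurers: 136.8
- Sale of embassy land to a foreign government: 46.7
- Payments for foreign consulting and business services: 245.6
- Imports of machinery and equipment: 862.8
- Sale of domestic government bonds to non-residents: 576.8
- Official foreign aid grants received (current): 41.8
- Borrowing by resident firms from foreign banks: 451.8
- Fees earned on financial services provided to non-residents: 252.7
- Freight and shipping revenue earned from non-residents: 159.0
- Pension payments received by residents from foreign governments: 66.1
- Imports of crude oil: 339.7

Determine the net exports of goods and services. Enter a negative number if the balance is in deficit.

891.1

Goods: -862.8 + 2423.6 - 339.7 = 1221.1
Services: 252.7 - 359.3 - 245.6 + 159.0 - 136.8 = -330.0
Trade balance = 1221.1 + (-330.0) = 891.1
(Excluded from the trade balance — primary income: reinvested earnings on direct investment abroad 184.3, compensation paid to foreign seasonal workers 28.0; secondary income: official development assistance provided to other countries 103.2, official foreign aid grants received (current) 41.8, pension payments received by residents from foreign governments 66.1; financial account: foreign purchases of domestic corporate bonds 243.6, new loans extended by domestic banks to foreign borrowers 265.2, sale of domestic government bonds to non-residents 576.8, borrowing by resident firms from foreign banks 451.8; capital account: acquisition of foreign patents and trademarks (non-produced assets) 45.7, sale of embassy land to a foreign government 46.7.)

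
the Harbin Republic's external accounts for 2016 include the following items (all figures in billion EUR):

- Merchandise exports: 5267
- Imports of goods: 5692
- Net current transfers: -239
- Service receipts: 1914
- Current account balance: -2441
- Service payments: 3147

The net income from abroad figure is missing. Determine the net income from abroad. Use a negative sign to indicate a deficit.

-544

Current account = goods balance + services balance + net primary income + net secondary income
Sum of the known components = -1897
Net income from abroad = CA - (known components) = -2441 - (-1897) = -544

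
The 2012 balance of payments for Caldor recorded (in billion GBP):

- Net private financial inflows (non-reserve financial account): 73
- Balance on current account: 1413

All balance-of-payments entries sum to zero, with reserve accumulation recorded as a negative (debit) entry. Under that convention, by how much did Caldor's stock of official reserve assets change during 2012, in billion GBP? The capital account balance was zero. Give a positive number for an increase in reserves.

1486

Official reserve transactions balance = -(1413 + 73) = -1486
An accumulation of reserves is recorded as a debit (negative entry), so the change in the stock of reserves is the negative of that balance.
Change in official reserves = -(-1486) = 1486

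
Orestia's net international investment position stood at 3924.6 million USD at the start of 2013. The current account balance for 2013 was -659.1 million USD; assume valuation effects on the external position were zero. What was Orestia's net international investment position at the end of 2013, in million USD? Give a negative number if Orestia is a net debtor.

3265.5

With no valuation effects, change in NIIP = current account = -659.1
End-of-year NIIP = 3924.6 + (-659.1) = 3265.5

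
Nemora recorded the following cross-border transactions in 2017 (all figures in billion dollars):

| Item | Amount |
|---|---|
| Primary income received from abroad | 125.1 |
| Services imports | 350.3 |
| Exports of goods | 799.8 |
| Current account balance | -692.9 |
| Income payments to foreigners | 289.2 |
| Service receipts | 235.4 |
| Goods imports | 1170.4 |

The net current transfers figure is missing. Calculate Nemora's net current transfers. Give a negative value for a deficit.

-43.3

Current account = goods balance + services balance + net primary income + net secondary income
Sum of the known components = -649.6
Net current transfers = CA - (known components) = -692.9 - (-649.6) = -43.3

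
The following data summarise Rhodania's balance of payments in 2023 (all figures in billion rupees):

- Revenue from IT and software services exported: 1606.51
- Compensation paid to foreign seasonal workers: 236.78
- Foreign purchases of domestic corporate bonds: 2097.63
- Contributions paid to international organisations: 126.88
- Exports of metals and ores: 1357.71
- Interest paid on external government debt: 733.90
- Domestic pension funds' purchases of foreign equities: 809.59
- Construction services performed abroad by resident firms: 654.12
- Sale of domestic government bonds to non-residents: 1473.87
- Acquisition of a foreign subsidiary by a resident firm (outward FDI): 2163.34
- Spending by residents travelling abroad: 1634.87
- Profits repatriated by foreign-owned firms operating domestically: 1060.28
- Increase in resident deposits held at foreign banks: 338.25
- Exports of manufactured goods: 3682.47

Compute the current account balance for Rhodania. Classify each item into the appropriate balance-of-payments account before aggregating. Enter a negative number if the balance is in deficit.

Goods: 3682.47 + 1357.71 = 5040.18
Services: 1606.51 + 654.12 - 1634.87 = 625.76
Primary income: -236.78 - 733.90 - 1060.28 = -2030.96
Secondary income: -126.88
Current account = 5040.18 + 625.76 + (-2030.96) + (-126.88) = 3508.10
(Excluded from the current account — financial account: foreign purchases of domestic corporate bonds 2097.63, domestic pension funds' purchases of foreign equities 809.59, sale of domestic government bonds to non-residents 1473.87, acquisition of a foreign subsidiary by a resident firm (outward FDI) 2163.34, increase in resident deposits held at foreign banks 338.25.)

3508.10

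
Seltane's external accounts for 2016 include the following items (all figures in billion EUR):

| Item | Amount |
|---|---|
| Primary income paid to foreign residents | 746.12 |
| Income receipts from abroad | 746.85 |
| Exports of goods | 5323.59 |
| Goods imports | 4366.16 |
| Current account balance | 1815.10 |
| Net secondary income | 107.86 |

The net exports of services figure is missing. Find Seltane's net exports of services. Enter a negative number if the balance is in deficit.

749.08

Current account = goods balance + services balance + net primary income + net secondary income
Sum of the known components = 1066.02
Net exports of services = CA - (known components) = 1815.10 - 1066.02 = 749.08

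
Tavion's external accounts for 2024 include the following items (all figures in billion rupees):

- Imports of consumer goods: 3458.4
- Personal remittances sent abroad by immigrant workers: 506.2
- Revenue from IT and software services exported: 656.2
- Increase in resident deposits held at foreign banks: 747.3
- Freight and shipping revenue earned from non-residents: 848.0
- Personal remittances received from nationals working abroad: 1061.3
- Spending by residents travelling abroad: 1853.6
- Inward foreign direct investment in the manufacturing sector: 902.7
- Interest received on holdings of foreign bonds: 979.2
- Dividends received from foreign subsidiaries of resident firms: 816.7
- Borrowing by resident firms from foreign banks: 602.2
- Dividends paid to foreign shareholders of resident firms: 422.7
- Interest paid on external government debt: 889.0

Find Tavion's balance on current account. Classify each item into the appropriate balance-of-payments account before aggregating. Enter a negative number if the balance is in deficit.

-2768.5

Goods: -3458.4
Services: -1853.6 + 848.0 + 656.2 = -349.4
Primary income: 816.7 - 422.7 + 979.2 - 889.0 = 484.2
Secondary income: 1061.3 - 506.2 = 555.1
Current account = (-3458.4) + (-349.4) + 484.2 + 555.1 = -2768.5
(Excluded from the current account — financial account: increase in resident deposits held at foreign banks 747.3, inward foreign direct investment in the manufacturing sector 902.7, borrowing by resident firms from foreign banks 602.2.)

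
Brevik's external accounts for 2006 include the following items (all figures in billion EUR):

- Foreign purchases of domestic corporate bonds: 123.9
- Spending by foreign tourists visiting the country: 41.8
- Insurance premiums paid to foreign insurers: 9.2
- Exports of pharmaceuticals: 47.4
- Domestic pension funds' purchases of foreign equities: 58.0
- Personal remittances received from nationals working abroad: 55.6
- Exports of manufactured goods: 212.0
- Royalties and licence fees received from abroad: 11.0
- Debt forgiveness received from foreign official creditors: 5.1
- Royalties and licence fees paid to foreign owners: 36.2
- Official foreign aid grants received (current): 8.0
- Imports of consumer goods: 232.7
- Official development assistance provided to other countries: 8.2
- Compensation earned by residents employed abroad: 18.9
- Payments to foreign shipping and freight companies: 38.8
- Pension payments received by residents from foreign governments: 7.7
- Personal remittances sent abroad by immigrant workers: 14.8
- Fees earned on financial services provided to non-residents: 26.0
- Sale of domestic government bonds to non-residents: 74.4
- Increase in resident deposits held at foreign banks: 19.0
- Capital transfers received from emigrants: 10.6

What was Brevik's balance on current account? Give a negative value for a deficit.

88.5

Goods: 47.4 + 212.0 - 232.7 = 26.7
Services: -9.2 - 36.2 - 38.8 + 41.8 + 26.0 + 11.0 = -5.4
Primary income: 18.9
Secondary income: 8.0 + 55.6 - 8.2 + 7.7 - 14.8 = 48.3
Current account = 26.7 + (-5.4) + 18.9 + 48.3 = 88.5
(Excluded from the current account — financial account: foreign purchases of domestic corporate bonds 123.9, domestic pension funds' purchases of foreign equities 58.0, sale of domestic government bonds to non-residents 74.4, increase in resident deposits held at foreign banks 19.0; capital account: debt forgiveness received from foreign official creditors 5.1, capital transfers received from emigrants 10.6.)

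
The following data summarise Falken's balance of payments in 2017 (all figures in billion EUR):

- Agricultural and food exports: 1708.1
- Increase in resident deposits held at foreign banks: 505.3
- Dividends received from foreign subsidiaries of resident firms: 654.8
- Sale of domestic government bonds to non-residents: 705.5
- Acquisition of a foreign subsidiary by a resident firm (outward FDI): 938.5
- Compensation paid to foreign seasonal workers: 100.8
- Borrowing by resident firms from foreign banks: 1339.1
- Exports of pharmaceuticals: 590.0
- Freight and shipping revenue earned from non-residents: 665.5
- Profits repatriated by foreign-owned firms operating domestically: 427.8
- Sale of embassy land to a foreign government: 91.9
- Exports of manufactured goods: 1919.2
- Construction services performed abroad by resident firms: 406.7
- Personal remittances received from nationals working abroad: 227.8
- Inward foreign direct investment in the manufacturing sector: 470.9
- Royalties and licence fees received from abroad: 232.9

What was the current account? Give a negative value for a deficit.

Goods: 1919.2 + 1708.1 + 590.0 = 4217.3
Services: 665.5 + 406.7 + 232.9 = 1305.1
Primary income: -427.8 - 100.8 + 654.8 = 126.2
Secondary income: 227.8
Current account = 4217.3 + 1305.1 + 126.2 + 227.8 = 5876.4
(Excluded from the current account — financial account: increase in resident deposits held at foreign banks 505.3, sale of domestic government bonds to non-residents 705.5, acquisition of a foreign subsidiary by a resident firm (outward FDI) 938.5, borrowing by resident firms from foreign banks 1339.1, inward foreign direct investment in the manufacturing sector 470.9; capital account: sale of embassy land to a foreign government 91.9.)

5876.4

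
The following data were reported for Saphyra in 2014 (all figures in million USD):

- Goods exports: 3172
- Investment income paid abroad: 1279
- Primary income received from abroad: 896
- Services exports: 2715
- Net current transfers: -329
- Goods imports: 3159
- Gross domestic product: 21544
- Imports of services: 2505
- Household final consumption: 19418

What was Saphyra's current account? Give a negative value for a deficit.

-489

Goods balance = 3172 - 3159 = 13
Services balance = 2715 - 2505 = 210
Trade balance (goods + services) = 13 + 210 = 223
Net primary income = 896 - 1279 = -383
Net secondary income = -329
Current account = 223 + (-383) + (-329) = -489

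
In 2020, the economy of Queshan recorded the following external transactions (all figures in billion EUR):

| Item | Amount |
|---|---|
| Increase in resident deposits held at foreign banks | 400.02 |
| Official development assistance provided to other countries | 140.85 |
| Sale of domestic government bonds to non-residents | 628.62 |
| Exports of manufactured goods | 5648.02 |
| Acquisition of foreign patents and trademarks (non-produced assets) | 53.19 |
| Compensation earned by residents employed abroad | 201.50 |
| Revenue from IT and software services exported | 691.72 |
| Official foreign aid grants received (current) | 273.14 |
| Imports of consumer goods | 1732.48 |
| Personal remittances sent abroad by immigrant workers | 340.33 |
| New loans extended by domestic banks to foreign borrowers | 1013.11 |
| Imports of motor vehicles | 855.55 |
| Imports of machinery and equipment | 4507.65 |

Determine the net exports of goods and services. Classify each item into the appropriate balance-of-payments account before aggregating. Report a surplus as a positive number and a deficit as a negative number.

Goods: -1732.48 - 855.55 - 4507.65 + 5648.02 = -1447.66
Services: 691.72
Trade balance = -1447.66 + 691.72 = -755.94
(Excluded from the trade balance — financial account: increase in resident deposits held at foreign banks 400.02, sale of domestic government bonds to non-residents 628.62, new loans extended by domestic banks to foreign borrowers 1013.11; secondary income: official development assistance provided to other countries 140.85, official foreign aid grants received (current) 273.14, personal remittances sent abroad by immigrant workers 340.33; capital account: acquisition of foreign patents and trademarks (non-produced assets) 53.19; primary income: compensation earned by residents employed abroad 201.50.)

-755.94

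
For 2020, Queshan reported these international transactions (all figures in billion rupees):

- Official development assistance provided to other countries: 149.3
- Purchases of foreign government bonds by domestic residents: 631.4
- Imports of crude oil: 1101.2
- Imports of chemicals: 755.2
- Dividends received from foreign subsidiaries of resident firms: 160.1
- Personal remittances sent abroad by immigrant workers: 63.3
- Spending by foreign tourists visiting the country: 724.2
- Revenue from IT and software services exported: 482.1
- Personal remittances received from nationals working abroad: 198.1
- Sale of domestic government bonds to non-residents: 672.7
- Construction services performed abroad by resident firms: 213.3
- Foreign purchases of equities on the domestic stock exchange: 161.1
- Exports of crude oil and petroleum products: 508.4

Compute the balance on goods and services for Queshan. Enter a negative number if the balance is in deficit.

71.6

Goods: 508.4 - 1101.2 - 755.2 = -1348.0
Services: 724.2 + 213.3 + 482.1 = 1419.6
Trade balance = -1348.0 + 1419.6 = 71.6
(Excluded from the trade balance — secondary income: official development assistance provided to other countries 149.3, personal remittances sent abroad by immigrant workers 63.3, personal remittances received from nationals working abroad 198.1; financial account: purchases of foreign government bonds by domestic residents 631.4, sale of domestic government bonds to non-residents 672.7, foreign purchases of equities on the domestic stock exchange 161.1; primary income: dividends received from foreign subsidiaries of resident firms 160.1.)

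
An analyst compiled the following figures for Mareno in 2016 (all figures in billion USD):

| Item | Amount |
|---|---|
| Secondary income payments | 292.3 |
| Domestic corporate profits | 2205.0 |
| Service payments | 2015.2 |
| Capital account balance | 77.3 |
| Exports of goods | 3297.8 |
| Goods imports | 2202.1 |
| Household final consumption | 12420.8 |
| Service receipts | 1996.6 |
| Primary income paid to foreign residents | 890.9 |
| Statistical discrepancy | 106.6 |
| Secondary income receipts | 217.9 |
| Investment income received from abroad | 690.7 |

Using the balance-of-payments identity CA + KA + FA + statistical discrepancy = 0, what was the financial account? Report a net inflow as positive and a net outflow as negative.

-986.4

Goods balance = 3297.8 - 2202.1 = 1095.7
Services balance = 1996.6 - 2015.2 = -18.6
Trade balance (goods + services) = 1095.7 + (-18.6) = 1077.1
Net primary income = 690.7 - 890.9 = -200.2
Net secondary income = 217.9 - 292.3 = -74.4
Current account = 1077.1 + (-200.2) + (-74.4) = 802.5
Financial account = -(802.5 + 77.3 + 106.6) = -986.4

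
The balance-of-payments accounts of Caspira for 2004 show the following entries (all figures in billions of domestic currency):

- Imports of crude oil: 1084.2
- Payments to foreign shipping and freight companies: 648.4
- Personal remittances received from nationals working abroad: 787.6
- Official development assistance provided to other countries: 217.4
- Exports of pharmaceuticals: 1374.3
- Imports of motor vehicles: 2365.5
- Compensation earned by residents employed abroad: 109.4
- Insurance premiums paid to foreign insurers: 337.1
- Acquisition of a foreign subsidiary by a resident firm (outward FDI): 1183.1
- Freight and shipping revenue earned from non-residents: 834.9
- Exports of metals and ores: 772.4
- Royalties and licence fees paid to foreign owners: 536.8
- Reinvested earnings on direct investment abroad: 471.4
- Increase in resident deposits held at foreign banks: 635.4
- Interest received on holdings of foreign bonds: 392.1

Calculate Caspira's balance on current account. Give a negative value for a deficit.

-447.3

Goods: 772.4 - 2365.5 + 1374.3 - 1084.2 = -1303.0
Services: 834.9 - 648.4 - 337.1 - 536.8 = -687.4
Primary income: 392.1 + 471.4 + 109.4 = 972.9
Secondary income: 787.6 - 217.4 = 570.2
Current account = (-1303.0) + (-687.4) + 972.9 + 570.2 = -447.3
(Excluded from the current account — financial account: acquisition of a foreign subsidiary by a resident firm (outward FDI) 1183.1, increase in resident deposits held at foreign banks 635.4.)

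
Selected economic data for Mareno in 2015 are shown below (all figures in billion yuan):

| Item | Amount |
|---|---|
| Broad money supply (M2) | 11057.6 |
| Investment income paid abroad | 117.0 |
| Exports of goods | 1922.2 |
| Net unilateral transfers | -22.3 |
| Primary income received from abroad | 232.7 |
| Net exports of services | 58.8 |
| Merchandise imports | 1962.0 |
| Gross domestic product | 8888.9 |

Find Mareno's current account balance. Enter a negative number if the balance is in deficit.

112.4

Goods balance = 1922.2 - 1962.0 = -39.8
Services balance = 58.8
Trade balance (goods + services) = -39.8 + 58.8 = 19.0
Net primary income = 232.7 - 117.0 = 115.7
Net secondary income = -22.3
Current account = 19.0 + 115.7 + (-22.3) = 112.4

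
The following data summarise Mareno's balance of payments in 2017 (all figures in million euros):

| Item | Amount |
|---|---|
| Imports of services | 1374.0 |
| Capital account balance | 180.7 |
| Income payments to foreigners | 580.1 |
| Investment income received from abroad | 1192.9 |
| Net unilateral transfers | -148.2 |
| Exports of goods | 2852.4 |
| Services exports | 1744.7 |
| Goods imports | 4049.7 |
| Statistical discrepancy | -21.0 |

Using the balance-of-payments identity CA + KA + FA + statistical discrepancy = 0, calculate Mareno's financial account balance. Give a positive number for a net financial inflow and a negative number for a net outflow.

202.3

Goods balance = 2852.4 - 4049.7 = -1197.3
Services balance = 1744.7 - 1374.0 = 370.7
Trade balance (goods + services) = -1197.3 + 370.7 = -826.6
Net primary income = 1192.9 - 580.1 = 612.8
Net secondary income = -148.2
Current account = -826.6 + 612.8 + (-148.2) = -362.0
Financial account = -(-362.0 + 180.7 + (-21.0)) = 202.3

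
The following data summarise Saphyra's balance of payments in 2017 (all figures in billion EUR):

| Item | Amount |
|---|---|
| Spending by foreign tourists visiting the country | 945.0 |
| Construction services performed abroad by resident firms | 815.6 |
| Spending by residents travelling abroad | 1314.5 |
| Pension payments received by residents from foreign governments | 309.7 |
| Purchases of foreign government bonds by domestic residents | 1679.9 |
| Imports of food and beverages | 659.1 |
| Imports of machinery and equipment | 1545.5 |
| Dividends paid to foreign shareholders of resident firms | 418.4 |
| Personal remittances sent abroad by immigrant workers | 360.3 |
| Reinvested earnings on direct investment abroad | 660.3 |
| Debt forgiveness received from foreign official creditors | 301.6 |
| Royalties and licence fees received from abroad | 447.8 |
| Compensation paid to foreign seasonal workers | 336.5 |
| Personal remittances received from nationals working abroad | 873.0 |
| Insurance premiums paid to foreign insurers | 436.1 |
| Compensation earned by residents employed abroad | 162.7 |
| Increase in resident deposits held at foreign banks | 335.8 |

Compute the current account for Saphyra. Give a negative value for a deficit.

-856.3

Goods: -1545.5 - 659.1 = -2204.6
Services: -1314.5 + 815.6 + 945.0 + 447.8 - 436.1 = 457.8
Primary income: -336.5 + 660.3 - 418.4 + 162.7 = 68.1
Secondary income: 309.7 + 873.0 - 360.3 = 822.4
Current account = (-2204.6) + 457.8 + 68.1 + 822.4 = -856.3
(Excluded from the current account — financial account: purchases of foreign government bonds by domestic residents 1679.9, increase in resident deposits held at foreign banks 335.8; capital account: debt forgiveness received from foreign official creditors 301.6.)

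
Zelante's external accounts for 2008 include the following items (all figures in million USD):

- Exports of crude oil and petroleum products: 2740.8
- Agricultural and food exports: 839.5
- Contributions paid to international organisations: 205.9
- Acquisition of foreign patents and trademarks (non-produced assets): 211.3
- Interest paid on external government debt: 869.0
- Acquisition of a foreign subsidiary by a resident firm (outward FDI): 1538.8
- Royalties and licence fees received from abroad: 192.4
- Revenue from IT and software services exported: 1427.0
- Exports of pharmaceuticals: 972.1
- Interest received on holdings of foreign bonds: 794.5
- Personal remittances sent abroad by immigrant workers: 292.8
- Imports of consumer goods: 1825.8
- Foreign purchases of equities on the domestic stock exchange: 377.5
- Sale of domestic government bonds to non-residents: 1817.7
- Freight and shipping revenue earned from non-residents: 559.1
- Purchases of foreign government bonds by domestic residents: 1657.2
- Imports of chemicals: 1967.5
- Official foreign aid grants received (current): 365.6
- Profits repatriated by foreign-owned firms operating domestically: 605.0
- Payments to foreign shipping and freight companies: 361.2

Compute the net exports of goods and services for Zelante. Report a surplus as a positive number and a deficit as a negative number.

2576.4

Goods: 839.5 - 1967.5 + 2740.8 + 972.1 - 1825.8 = 759.1
Services: 559.1 - 361.2 + 1427.0 + 192.4 = 1817.3
Trade balance = 759.1 + 1817.3 = 2576.4
(Excluded from the trade balance — secondary income: contributions paid to international organisations 205.9, personal remittances sent abroad by immigrant workers 292.8, official foreign aid grants received (current) 365.6; capital account: acquisition of foreign patents and trademarks (non-produced assets) 211.3; primary income: interest paid on external government debt 869.0, interest received on holdings of foreign bonds 794.5, profits repatriated by foreign-owned firms operating domestically 605.0; financial account: acquisition of a foreign subsidiary by a resident firm (outward FDI) 1538.8, foreign purchases of equities on the domestic stock exchange 377.5, sale of domestic government bonds to non-residents 1817.7, purchases of foreign government bonds by domestic residents 1657.2.)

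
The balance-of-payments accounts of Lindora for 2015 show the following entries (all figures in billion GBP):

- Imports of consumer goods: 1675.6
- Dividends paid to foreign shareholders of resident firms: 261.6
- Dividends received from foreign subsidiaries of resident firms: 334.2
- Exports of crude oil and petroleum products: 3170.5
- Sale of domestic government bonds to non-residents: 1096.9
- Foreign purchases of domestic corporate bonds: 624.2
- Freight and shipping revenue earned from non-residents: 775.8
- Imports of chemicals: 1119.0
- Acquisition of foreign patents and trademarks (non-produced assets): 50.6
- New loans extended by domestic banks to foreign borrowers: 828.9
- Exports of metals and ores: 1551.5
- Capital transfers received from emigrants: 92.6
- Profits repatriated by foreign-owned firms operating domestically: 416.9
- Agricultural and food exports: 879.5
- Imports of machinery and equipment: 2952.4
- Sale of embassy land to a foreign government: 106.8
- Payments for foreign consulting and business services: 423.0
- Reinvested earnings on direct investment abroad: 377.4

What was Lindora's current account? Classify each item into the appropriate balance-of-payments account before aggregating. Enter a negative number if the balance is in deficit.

Goods: -2952.4 + 879.5 + 1551.5 - 1675.6 - 1119.0 + 3170.5 = -145.5
Services: -423.0 + 775.8 = 352.8
Primary income: 377.4 - 261.6 + 334.2 - 416.9 = 33.1
Current account = (-145.5) + 352.8 + 33.1 = 240.4
(Excluded from the current account — financial account: sale of domestic government bonds to non-residents 1096.9, foreign purchases of domestic corporate bonds 624.2, new loans extended by domestic banks to foreign borrowers 828.9; capital account: acquisition of foreign patents and trademarks (non-produced assets) 50.6, capital transfers received from emigrants 92.6, sale of embassy land to a foreign government 106.8.)

240.4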